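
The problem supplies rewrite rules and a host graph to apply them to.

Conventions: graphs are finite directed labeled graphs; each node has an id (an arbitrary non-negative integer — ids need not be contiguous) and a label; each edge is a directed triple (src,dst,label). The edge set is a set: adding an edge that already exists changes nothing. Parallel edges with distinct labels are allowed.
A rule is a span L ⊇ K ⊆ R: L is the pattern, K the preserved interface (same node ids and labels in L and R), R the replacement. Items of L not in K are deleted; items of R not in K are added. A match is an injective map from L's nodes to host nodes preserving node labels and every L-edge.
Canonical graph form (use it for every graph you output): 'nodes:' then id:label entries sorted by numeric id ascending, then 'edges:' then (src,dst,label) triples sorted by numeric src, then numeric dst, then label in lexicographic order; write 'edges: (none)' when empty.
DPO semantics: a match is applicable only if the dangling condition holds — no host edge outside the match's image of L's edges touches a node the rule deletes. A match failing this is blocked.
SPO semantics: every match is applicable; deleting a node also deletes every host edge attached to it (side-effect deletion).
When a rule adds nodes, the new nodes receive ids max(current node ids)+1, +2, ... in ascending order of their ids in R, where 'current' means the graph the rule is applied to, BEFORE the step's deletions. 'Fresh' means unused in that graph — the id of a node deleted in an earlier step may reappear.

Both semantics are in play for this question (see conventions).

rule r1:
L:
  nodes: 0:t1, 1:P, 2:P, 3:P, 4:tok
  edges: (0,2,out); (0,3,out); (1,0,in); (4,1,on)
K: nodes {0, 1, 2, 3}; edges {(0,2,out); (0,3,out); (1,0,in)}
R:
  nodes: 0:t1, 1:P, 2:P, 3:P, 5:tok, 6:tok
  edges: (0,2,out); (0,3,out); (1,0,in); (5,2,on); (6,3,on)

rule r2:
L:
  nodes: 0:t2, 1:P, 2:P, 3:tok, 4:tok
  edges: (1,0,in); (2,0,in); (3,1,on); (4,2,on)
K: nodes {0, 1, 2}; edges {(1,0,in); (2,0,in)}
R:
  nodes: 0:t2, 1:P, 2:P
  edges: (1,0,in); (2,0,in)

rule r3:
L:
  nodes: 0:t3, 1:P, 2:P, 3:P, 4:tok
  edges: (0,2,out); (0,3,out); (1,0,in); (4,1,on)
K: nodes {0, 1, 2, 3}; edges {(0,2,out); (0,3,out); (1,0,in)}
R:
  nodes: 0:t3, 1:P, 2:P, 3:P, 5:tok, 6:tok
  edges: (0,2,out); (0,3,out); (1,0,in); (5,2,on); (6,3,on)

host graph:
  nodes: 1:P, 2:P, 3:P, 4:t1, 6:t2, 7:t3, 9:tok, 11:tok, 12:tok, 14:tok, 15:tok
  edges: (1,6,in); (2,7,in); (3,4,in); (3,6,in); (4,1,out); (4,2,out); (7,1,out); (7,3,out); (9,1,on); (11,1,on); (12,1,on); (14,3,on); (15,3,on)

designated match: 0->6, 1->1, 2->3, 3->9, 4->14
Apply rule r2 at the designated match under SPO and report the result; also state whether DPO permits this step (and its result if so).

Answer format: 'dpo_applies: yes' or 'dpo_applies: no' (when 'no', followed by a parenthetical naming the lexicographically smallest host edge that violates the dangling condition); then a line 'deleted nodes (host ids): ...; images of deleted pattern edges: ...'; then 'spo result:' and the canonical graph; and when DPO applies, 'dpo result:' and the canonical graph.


dpo_applies: yes
deleted nodes (host ids): 9, 14; images of deleted pattern edges: (9,1,on); (14,3,on)
spo result:
nodes: 1:P, 2:P, 3:P, 4:t1, 6:t2, 7:t3, 11:tok, 12:tok, 15:tok
edges: (1,6,in); (2,7,in); (3,4,in); (3,6,in); (4,1,out); (4,2,out); (7,1,out); (7,3,out); (11,1,on); (12,1,on); (15,3,on)
dpo result:
nodes: 1:P, 2:P, 3:P, 4:t1, 6:t2, 7:t3, 11:tok, 12:tok, 15:tok
edges: (1,6,in); (2,7,in); (3,4,in); (3,6,in); (4,1,out); (4,2,out); (7,1,out); (7,3,out); (11,1,on); (12,1,on); (15,3,on)


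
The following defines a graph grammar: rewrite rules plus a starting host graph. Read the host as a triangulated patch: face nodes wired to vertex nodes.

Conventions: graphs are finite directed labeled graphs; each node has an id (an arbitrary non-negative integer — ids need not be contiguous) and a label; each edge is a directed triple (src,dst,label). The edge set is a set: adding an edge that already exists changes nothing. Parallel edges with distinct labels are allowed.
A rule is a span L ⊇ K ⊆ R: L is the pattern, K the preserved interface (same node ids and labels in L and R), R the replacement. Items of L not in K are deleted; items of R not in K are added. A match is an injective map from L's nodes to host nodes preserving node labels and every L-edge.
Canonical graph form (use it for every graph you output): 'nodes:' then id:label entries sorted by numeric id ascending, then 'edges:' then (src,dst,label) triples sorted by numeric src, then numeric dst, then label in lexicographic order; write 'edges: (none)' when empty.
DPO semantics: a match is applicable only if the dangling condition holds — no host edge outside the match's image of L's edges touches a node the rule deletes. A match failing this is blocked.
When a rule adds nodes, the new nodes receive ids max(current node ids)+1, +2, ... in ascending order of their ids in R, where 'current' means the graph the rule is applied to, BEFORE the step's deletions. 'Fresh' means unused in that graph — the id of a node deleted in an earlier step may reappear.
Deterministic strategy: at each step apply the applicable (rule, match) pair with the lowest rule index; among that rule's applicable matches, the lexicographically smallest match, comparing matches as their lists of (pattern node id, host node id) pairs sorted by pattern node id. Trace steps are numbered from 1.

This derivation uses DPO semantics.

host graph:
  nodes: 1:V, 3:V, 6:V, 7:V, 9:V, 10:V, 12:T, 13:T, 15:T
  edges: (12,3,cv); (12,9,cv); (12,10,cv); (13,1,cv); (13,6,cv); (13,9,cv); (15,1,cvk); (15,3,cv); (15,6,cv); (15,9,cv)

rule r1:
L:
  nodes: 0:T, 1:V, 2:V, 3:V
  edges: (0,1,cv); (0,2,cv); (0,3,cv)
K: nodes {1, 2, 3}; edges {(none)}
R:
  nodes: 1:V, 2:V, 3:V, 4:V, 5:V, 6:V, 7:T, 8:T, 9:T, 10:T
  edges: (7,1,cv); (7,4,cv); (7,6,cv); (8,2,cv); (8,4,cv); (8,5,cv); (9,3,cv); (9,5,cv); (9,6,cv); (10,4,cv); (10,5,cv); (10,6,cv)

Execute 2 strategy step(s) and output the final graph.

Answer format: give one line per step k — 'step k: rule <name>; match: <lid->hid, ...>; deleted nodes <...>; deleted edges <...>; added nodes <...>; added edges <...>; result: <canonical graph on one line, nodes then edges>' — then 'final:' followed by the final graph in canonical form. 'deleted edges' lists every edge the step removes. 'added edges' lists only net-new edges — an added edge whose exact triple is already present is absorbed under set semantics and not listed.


step 1: rule r1; match: 0->12, 1->3, 2->9, 3->10; deleted nodes 12; deleted edges (12,3,cv); (12,9,cv); (12,10,cv); added nodes 16, 17, 18, 19, 20, 21, 22; added edges (19,3,cv); (19,16,cv); (19,18,cv); (20,9,cv); (20,16,cv); (20,17,cv); (21,10,cv); (21,17,cv); (21,18,cv); (22,16,cv); (22,17,cv); (22,18,cv); result: nodes: 1:V, 3:V, 6:V, 7:V, 9:V, 10:V, 13:T, 15:T, 16:V, 17:V, 18:V, 19:T, 20:T, 21:T, 22:T edges: (13,1,cv); (13,6,cv); (13,9,cv); (15,1,cvk); (15,3,cv); (15,6,cv); (15,9,cv); (19,3,cv); (19,16,cv); (19,18,cv); (20,9,cv); (20,16,cv); (20,17,cv); (21,10,cv); (21,17,cv); (21,18,cv); (22,16,cv); (22,17,cv); (22,18,cv)
step 2: rule r1; match: 0->13, 1->1, 2->6, 3->9; deleted nodes 13; deleted edges (13,1,cv); (13,6,cv); (13,9,cv); added nodes 23, 24, 25, 26, 27, 28, 29; added edges (26,1,cv); (26,23,cv); (26,25,cv); (27,6,cv); (27,23,cv); (27,24,cv); (28,9,cv); (28,24,cv); (28,25,cv); (29,23,cv); (29,24,cv); (29,25,cv); result: nodes: 1:V, 3:V, 6:V, 7:V, 9:V, 10:V, 15:T, 16:V, 17:V, 18:V, 19:T, 20:T, 21:T, 22:T, 23:V, 24:V, 25:V, 26:T, 27:T, 28:T, 29:T edges: (15,1,cvk); (15,3,cv); (15,6,cv); (15,9,cv); (19,3,cv); (19,16,cv); (19,18,cv); (20,9,cv); (20,16,cv); (20,17,cv); (21,10,cv); (21,17,cv); (21,18,cv); (22,16,cv); (22,17,cv); (22,18,cv); (26,1,cv); (26,23,cv); (26,25,cv); (27,6,cv); (27,23,cv); (27,24,cv); (28,9,cv); (28,24,cv); (28,25,cv); (29,23,cv); (29,24,cv); (29,25,cv)
final:
nodes: 1:V, 3:V, 6:V, 7:V, 9:V, 10:V, 15:T, 16:V, 17:V, 18:V, 19:T, 20:T, 21:T, 22:T, 23:V, 24:V, 25:V, 26:T, 27:T, 28:T, 29:T
edges: (15,1,cvk); (15,3,cv); (15,6,cv); (15,9,cv); (19,3,cv); (19,16,cv); (19,18,cv); (20,9,cv); (20,16,cv); (20,17,cv); (21,10,cv); (21,17,cv); (21,18,cv); (22,16,cv); (22,17,cv); (22,18,cv); (26,1,cv); (26,23,cv); (26,25,cv); (27,6,cv); (27,23,cv); (27,24,cv); (28,9,cv); (28,24,cv); (28,25,cv); (29,23,cv); (29,24,cv); (29,25,cv)


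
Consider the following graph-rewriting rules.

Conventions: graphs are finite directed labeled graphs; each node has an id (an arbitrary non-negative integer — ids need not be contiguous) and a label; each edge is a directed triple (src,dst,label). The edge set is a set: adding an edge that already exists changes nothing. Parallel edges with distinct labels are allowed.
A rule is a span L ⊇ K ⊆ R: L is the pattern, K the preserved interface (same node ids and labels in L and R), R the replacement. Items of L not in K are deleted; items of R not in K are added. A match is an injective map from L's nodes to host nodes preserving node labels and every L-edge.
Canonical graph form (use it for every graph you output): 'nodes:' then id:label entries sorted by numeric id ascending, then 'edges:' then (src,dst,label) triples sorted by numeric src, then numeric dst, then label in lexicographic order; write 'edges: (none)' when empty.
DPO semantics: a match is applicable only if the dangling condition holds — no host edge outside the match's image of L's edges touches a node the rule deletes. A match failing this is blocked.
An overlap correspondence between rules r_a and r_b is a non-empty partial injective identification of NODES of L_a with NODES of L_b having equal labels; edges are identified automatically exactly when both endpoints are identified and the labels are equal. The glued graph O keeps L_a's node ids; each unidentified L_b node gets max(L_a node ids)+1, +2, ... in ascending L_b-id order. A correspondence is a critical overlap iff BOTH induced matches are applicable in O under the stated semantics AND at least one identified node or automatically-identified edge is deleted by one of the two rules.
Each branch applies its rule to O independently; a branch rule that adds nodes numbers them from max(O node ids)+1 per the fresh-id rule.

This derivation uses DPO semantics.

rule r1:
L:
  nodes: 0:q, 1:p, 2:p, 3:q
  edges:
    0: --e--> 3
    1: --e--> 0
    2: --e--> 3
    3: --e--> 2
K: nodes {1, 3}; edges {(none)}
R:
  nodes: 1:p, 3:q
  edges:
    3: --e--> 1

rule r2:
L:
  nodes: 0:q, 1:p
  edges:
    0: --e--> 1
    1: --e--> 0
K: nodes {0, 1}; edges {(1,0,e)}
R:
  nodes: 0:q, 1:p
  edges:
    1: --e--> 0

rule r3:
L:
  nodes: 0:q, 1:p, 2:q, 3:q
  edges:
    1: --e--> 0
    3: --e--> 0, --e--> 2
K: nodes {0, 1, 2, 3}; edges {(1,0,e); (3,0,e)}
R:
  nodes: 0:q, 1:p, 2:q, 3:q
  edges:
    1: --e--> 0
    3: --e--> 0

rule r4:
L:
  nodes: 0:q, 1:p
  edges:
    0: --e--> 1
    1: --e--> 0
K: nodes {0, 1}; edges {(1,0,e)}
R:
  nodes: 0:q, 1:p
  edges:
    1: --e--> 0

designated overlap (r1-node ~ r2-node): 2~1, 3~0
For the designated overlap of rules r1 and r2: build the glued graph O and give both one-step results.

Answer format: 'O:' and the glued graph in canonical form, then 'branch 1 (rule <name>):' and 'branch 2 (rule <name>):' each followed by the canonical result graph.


O:
nodes: 0:q, 1:p, 2:p, 3:q
edges: (0,3,e); (1,0,e); (2,3,e); (3,2,e)
branch 1 (rule r1):
nodes: 1:p, 3:q
edges: (3,1,e)
branch 2 (rule r2):
nodes: 0:q, 1:p, 2:p, 3:q
edges: (0,3,e); (1,0,e); (2,3,e)


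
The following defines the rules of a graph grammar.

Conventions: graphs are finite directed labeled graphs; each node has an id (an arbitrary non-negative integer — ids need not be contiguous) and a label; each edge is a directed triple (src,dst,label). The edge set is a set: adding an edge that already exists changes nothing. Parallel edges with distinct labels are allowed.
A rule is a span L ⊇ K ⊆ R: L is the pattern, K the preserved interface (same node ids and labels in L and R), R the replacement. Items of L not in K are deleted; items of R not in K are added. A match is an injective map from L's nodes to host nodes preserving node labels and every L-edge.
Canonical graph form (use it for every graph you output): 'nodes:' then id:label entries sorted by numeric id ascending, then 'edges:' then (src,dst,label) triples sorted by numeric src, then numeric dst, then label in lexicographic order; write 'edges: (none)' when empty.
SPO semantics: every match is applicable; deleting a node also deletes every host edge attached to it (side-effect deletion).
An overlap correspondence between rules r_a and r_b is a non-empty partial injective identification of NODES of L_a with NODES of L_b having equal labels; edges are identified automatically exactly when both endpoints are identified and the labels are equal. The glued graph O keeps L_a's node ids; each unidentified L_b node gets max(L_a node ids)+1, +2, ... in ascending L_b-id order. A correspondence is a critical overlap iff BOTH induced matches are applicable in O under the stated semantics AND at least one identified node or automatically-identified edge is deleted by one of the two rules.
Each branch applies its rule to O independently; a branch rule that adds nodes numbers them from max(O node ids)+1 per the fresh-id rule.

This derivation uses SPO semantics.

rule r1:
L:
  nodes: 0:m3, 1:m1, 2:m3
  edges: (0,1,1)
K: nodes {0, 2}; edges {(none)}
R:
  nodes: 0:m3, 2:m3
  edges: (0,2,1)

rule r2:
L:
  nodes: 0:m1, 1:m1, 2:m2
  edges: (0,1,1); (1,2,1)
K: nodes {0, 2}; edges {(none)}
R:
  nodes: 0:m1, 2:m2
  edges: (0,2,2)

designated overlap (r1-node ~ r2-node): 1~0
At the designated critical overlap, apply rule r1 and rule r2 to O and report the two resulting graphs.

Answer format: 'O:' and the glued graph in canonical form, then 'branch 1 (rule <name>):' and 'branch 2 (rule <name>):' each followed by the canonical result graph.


O:
nodes: 0:m3, 1:m1, 2:m3, 3:m1, 4:m2
edges: (0,1,1); (1,3,1); (3,4,1)
branch 1 (rule r1):
nodes: 0:m3, 2:m3, 3:m1, 4:m2
edges: (0,2,1); (3,4,1)
branch 2 (rule r2):
nodes: 0:m3, 1:m1, 2:m3, 4:m2
edges: (0,1,1); (1,4,2)


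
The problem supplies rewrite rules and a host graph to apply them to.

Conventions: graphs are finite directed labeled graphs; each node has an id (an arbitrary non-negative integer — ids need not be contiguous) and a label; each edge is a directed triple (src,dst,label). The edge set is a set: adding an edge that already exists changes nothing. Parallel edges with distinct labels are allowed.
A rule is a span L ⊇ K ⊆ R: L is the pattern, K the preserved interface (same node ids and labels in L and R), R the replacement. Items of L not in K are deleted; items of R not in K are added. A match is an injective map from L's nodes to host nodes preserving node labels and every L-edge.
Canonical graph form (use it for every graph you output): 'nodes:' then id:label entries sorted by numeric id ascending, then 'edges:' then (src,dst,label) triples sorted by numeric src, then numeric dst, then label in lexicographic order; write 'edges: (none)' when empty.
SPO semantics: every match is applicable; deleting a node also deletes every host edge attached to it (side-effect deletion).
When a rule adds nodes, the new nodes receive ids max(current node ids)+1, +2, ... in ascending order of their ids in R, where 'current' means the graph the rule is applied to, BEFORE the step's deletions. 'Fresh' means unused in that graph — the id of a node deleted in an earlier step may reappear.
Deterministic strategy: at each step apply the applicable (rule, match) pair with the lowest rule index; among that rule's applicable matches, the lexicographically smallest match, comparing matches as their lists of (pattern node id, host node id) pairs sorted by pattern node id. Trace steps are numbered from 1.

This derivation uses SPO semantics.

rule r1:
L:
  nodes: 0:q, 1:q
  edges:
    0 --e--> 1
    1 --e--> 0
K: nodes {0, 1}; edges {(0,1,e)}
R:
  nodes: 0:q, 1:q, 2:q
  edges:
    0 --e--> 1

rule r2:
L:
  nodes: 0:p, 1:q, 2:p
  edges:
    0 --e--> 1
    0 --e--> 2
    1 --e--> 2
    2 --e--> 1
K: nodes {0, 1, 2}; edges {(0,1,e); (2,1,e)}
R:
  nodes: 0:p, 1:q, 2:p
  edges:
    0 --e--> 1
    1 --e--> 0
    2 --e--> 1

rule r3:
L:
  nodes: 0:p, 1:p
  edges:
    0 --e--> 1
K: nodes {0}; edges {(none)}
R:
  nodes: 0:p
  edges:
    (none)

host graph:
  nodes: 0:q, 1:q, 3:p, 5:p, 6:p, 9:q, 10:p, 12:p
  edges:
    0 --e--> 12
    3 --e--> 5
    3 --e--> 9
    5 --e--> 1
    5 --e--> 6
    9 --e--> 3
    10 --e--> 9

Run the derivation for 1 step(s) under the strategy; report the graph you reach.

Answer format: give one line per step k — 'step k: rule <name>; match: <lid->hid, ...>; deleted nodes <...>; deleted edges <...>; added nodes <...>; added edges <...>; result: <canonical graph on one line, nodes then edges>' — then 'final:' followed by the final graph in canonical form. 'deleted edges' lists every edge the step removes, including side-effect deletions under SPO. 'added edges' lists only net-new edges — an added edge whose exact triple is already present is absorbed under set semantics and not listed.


step 1: rule r3; match: 0->3, 1->5; deleted nodes 5; deleted edges (3,5,e); (5,1,e); (5,6,e); added nodes (none); added edges (none); result: nodes: 0:q, 1:q, 3:p, 6:p, 9:q, 10:p, 12:p edges: (0,12,e); (3,9,e); (9,3,e); (10,9,e)
final:
nodes: 0:q, 1:q, 3:p, 6:p, 9:q, 10:p, 12:p
edges: (0,12,e); (3,9,e); (9,3,e); (10,9,e)


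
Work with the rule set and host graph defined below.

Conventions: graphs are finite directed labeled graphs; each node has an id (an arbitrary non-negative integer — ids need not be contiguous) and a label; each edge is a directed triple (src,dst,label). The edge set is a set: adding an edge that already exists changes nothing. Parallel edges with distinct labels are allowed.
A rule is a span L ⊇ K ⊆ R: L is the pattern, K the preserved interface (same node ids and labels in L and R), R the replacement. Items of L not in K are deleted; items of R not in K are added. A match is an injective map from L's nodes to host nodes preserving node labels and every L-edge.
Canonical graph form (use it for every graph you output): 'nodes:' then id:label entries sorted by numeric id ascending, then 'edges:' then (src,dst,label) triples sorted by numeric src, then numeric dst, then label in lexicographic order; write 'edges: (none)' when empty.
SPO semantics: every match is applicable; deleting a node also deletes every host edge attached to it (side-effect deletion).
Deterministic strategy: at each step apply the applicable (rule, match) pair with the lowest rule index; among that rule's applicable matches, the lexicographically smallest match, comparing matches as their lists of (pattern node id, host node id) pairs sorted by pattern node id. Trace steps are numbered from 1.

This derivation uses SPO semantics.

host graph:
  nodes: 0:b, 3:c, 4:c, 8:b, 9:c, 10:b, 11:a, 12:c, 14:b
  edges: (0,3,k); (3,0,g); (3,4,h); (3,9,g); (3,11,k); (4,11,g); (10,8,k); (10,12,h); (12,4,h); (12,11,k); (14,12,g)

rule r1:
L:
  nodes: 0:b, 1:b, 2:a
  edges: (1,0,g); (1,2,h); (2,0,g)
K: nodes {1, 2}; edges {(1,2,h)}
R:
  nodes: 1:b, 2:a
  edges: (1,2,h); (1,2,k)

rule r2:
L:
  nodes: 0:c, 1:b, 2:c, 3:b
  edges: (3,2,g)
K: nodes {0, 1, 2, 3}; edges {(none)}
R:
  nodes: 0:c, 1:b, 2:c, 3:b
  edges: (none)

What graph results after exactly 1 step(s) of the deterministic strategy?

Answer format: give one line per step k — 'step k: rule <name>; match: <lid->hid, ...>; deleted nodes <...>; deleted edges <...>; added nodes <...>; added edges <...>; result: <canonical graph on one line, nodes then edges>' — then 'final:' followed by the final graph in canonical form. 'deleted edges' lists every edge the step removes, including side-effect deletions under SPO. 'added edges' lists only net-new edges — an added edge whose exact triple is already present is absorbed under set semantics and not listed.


step 1: rule r2; match: 0->3, 1->0, 2->12, 3->14; deleted nodes (none); deleted edges (14,12,g); added nodes (none); added edges (none); result: nodes: 0:b, 3:c, 4:c, 8:b, 9:c, 10:b, 11:a, 12:c, 14:b edges: (0,3,k); (3,0,g); (3,4,h); (3,9,g); (3,11,k); (4,11,g); (10,8,k); (10,12,h); (12,4,h); (12,11,k)
final:
nodes: 0:b, 3:c, 4:c, 8:b, 9:c, 10:b, 11:a, 12:c, 14:b
edges: (0,3,k); (3,0,g); (3,4,h); (3,9,g); (3,11,k); (4,11,g); (10,8,k); (10,12,h); (12,4,h); (12,11,k)


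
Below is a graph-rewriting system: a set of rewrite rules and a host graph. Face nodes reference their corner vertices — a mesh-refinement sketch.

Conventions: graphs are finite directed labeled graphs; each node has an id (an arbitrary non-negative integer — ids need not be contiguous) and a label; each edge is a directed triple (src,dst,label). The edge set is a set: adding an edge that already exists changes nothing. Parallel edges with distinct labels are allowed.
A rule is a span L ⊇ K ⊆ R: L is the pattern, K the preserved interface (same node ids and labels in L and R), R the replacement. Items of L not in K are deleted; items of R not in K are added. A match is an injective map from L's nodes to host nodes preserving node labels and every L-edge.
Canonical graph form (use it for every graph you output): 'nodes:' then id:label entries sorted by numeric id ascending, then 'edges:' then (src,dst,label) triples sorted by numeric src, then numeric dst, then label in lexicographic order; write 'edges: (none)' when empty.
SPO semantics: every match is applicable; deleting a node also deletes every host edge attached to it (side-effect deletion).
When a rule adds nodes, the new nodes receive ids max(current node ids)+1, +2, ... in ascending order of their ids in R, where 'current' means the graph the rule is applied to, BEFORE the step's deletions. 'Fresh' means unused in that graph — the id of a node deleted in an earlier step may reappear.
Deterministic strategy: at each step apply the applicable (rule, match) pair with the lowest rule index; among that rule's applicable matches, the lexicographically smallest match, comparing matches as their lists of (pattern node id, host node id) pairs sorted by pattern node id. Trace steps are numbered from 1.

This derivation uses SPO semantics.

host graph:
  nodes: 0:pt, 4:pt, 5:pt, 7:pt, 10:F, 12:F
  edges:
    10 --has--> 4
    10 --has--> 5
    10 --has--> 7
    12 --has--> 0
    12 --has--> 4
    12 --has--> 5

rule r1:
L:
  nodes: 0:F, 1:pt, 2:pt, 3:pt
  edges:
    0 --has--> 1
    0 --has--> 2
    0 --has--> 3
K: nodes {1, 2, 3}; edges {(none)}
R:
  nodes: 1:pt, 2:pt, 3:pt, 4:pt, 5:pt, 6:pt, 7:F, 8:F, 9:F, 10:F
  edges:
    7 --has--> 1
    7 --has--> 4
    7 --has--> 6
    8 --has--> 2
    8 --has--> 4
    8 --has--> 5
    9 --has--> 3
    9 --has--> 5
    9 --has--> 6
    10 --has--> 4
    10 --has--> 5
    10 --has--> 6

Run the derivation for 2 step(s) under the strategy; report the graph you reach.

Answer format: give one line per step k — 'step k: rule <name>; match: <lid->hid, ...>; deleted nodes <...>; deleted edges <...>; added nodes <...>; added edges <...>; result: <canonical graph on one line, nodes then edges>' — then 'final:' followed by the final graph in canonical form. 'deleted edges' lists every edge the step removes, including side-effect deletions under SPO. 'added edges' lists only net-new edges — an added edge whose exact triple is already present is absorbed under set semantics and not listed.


step 1: rule r1; match: 0->10, 1->4, 2->5, 3->7; deleted nodes 10; deleted edges (10,4,has); (10,5,has); (10,7,has); added nodes 13, 14, 15, 16, 17, 18, 19; added edges (16,4,has); (16,13,has); (16,15,has); (17,5,has); (17,13,has); (17,14,has); (18,7,has); (18,14,has); (18,15,has); (19,13,has); (19,14,has); (19,15,has); result: nodes: 0:pt, 4:pt, 5:pt, 7:pt, 12:F, 13:pt, 14:pt, 15:pt, 16:F, 17:F, 18:F, 19:F edges: (12,0,has); (12,4,has); (12,5,has); (16,4,has); (16,13,has); (16,15,has); (17,5,has); (17,13,has); (17,14,has); (18,7,has); (18,14,has); (18,15,has); (19,13,has); (19,14,has); (19,15,has)
step 2: rule r1; match: 0->12, 1->0, 2->4, 3->5; deleted nodes 12; deleted edges (12,0,has); (12,4,has); (12,5,has); added nodes 20, 21, 22, 23, 24, 25, 26; added edges (23,0,has); (23,20,has); (23,22,has); (24,4,has); (24,20,has); (24,21,has); (25,5,has); (25,21,has); (25,22,has); (26,20,has); (26,21,has); (26,22,has); result: nodes: 0:pt, 4:pt, 5:pt, 7:pt, 13:pt, 14:pt, 15:pt, 16:F, 17:F, 18:F, 19:F, 20:pt, 21:pt, 22:pt, 23:F, 24:F, 25:F, 26:F edges: (16,4,has); (16,13,has); (16,15,has); (17,5,has); (17,13,has); (17,14,has); (18,7,has); (18,14,has); (18,15,has); (19,13,has); (19,14,has); (19,15,has); (23,0,has); (23,20,has); (23,22,has); (24,4,has); (24,20,has); (24,21,has); (25,5,has); (25,21,has); (25,22,has); (26,20,has); (26,21,has); (26,22,has)
final:
nodes: 0:pt, 4:pt, 5:pt, 7:pt, 13:pt, 14:pt, 15:pt, 16:F, 17:F, 18:F, 19:F, 20:pt, 21:pt, 22:pt, 23:F, 24:F, 25:F, 26:F
edges: (16,4,has); (16,13,has); (16,15,has); (17,5,has); (17,13,has); (17,14,has); (18,7,has); (18,14,has); (18,15,has); (19,13,has); (19,14,has); (19,15,has); (23,0,has); (23,20,has); (23,22,has); (24,4,has); (24,20,has); (24,21,has); (25,5,has); (25,21,has); (25,22,has); (26,20,has); (26,21,has); (26,22,has)


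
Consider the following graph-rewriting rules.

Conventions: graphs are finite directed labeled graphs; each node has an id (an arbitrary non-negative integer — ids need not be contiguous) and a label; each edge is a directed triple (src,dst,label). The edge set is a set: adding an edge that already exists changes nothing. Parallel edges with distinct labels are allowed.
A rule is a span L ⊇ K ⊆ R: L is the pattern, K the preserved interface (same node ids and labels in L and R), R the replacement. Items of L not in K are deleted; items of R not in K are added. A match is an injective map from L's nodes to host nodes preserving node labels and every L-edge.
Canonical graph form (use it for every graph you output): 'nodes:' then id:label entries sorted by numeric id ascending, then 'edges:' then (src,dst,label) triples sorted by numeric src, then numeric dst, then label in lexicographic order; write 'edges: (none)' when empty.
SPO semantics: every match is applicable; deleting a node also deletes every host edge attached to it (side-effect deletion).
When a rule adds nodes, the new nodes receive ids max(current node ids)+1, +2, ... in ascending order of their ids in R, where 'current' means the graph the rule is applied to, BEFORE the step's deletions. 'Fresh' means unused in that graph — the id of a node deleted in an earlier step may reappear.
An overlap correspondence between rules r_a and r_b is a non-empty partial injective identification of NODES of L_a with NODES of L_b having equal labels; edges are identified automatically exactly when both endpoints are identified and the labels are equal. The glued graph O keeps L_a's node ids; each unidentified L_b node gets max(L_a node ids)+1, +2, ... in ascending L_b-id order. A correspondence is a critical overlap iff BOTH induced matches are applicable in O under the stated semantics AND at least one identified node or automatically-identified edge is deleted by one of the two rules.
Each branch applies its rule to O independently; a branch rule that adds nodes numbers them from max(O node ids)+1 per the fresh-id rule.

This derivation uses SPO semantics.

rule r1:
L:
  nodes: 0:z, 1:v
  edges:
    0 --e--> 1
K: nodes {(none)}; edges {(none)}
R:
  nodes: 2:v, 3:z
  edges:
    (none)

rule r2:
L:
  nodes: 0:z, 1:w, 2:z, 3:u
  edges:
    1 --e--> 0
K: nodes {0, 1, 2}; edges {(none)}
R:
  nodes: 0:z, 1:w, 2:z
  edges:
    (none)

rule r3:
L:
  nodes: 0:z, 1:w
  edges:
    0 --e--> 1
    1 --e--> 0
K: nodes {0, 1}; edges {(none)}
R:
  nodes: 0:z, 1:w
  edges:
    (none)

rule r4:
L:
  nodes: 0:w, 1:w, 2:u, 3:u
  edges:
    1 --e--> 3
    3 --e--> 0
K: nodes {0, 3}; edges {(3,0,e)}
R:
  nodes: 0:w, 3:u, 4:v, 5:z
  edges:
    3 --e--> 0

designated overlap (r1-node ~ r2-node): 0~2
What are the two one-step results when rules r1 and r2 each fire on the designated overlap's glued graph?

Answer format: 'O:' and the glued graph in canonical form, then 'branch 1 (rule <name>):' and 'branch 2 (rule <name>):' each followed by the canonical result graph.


O:
nodes: 0:z, 1:v, 2:z, 3:w, 4:u
edges: (0,1,e); (3,2,e)
branch 1 (rule r1):
nodes: 2:z, 3:w, 4:u, 5:v, 6:z
edges: (3,2,e)
branch 2 (rule r2):
nodes: 0:z, 1:v, 2:z, 3:w
edges: (0,1,e)


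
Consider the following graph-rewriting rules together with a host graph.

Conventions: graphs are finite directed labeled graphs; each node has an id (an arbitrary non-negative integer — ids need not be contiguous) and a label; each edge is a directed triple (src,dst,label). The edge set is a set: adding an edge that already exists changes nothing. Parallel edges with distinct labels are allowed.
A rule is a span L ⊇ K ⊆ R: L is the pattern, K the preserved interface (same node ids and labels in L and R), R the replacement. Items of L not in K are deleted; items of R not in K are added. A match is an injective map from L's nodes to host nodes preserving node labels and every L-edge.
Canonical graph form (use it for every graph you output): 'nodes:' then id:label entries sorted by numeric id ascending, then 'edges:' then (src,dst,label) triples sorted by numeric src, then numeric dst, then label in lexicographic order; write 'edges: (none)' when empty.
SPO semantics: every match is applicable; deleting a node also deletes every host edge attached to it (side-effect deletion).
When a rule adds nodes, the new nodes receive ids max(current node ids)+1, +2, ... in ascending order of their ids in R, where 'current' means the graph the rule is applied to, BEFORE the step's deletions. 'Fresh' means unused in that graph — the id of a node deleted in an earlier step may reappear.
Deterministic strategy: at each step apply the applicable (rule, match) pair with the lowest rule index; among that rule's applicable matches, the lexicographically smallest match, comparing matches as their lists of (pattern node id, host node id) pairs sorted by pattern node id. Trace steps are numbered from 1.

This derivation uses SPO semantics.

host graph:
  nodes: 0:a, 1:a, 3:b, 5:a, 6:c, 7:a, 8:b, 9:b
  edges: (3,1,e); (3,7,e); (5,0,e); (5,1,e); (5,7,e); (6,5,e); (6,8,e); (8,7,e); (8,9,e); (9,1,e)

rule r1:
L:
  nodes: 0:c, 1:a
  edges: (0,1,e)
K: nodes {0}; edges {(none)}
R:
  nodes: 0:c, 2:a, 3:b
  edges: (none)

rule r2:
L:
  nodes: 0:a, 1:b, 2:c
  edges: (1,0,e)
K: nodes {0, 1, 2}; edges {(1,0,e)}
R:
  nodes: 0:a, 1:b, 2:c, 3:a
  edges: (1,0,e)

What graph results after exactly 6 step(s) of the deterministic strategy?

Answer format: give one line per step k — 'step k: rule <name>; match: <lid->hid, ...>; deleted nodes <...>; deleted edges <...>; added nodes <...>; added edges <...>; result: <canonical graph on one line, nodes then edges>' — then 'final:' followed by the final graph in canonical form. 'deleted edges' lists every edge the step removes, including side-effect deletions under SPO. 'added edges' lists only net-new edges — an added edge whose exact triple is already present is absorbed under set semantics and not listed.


step 1: rule r1; match: 0->6, 1->5; deleted nodes 5; deleted edges (5,0,e); (5,1,e); (5,7,e); (6,5,e); added nodes 10, 11; added edges (none); result: nodes: 0:a, 1:a, 3:b, 6:c, 7:a, 8:b, 9:b, 10:a, 11:b edges: (3,1,e); (3,7,e); (6,8,e); (8,7,e); (8,9,e); (9,1,e)
step 2: rule r2; match: 0->1, 1->3, 2->6; deleted nodes (none); deleted edges (none); added nodes 12; added edges (none); result: nodes: 0:a, 1:a, 3:b, 6:c, 7:a, 8:b, 9:b, 10:a, 11:b, 12:a edges: (3,1,e); (3,7,e); (6,8,e); (8,7,e); (8,9,e); (9,1,e)
step 3: rule r2; match: 0->1, 1->3, 2->6; deleted nodes (none); deleted edges (none); added nodes 13; added edges (none); result: nodes: 0:a, 1:a, 3:b, 6:c, 7:a, 8:b, 9:b, 10:a, 11:b, 12:a, 13:a edges: (3,1,e); (3,7,e); (6,8,e); (8,7,e); (8,9,e); (9,1,e)
step 4: rule r2; match: 0->1, 1->3, 2->6; deleted nodes (none); deleted edges (none); added nodes 14; added edges (none); result: nodes: 0:a, 1:a, 3:b, 6:c, 7:a, 8:b, 9:b, 10:a, 11:b, 12:a, 13:a, 14:a edges: (3,1,e); (3,7,e); (6,8,e); (8,7,e); (8,9,e); (9,1,e)
step 5: rule r2; match: 0->1, 1->3, 2->6; deleted nodes (none); deleted edges (none); added nodes 15; added edges (none); result: nodes: 0:a, 1:a, 3:b, 6:c, 7:a, 8:b, 9:b, 10:a, 11:b, 12:a, 13:a, 14:a, 15:a edges: (3,1,e); (3,7,e); (6,8,e); (8,7,e); (8,9,e); (9,1,e)
step 6: rule r2; match: 0->1, 1->3, 2->6; deleted nodes (none); deleted edges (none); added nodes 16; added edges (none); result: nodes: 0:a, 1:a, 3:b, 6:c, 7:a, 8:b, 9:b, 10:a, 11:b, 12:a, 13:a, 14:a, 15:a, 16:a edges: (3,1,e); (3,7,e); (6,8,e); (8,7,e); (8,9,e); (9,1,e)
final:
nodes: 0:a, 1:a, 3:b, 6:c, 7:a, 8:b, 9:b, 10:a, 11:b, 12:a, 13:a, 14:a, 15:a, 16:a
edges: (3,1,e); (3,7,e); (6,8,e); (8,7,e); (8,9,e); (9,1,e)


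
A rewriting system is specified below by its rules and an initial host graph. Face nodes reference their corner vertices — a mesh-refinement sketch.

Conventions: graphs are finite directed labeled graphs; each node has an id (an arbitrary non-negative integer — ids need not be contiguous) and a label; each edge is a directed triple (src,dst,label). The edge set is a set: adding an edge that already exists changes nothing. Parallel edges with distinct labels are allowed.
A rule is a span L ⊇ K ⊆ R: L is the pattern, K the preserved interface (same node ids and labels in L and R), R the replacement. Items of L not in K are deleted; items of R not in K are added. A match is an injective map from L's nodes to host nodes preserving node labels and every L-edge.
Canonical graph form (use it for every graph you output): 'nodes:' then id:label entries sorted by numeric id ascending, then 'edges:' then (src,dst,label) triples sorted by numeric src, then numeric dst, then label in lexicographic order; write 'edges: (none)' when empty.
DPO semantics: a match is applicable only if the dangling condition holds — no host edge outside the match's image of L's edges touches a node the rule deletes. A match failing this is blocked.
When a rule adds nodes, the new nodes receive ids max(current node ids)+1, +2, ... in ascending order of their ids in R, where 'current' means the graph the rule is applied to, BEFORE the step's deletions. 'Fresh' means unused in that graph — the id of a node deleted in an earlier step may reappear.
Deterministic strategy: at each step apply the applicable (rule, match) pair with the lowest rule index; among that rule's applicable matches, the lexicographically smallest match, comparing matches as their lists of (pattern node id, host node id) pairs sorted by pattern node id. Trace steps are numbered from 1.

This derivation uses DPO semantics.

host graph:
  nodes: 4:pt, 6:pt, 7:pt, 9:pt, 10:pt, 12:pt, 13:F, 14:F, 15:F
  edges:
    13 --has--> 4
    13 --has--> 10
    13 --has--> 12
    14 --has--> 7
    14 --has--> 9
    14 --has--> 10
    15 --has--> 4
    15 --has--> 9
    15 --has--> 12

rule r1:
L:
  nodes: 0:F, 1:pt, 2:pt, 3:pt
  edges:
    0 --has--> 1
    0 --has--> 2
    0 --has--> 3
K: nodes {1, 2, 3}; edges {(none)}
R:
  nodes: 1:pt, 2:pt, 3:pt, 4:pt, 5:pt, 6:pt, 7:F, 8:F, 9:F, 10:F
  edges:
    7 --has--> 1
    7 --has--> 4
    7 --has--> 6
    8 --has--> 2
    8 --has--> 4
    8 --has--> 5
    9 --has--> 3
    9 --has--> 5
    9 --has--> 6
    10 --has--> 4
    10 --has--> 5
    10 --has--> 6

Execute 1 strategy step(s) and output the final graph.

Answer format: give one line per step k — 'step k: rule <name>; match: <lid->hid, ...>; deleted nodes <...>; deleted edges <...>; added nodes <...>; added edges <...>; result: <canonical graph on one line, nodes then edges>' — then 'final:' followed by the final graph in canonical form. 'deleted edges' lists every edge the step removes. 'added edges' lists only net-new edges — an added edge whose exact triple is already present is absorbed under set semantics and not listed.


step 1: rule r1; match: 0->13, 1->4, 2->10, 3->12; deleted nodes 13; deleted edges (13,4,has); (13,10,has); (13,12,has); added nodes 16, 17, 18, 19, 20, 21, 22; added edges (19,4,has); (19,16,has); (19,18,has); (20,10,has); (20,16,has); (20,17,has); (21,12,has); (21,17,has); (21,18,has); (22,16,has); (22,17,has); (22,18,has); result: nodes: 4:pt, 6:pt, 7:pt, 9:pt, 10:pt, 12:pt, 14:F, 15:F, 16:pt, 17:pt, 18:pt, 19:F, 20:F, 21:F, 22:F edges: (14,7,has); (14,9,has); (14,10,has); (15,4,has); (15,9,has); (15,12,has); (19,4,has); (19,16,has); (19,18,has); (20,10,has); (20,16,has); (20,17,has); (21,12,has); (21,17,has); (21,18,has); (22,16,has); (22,17,has); (22,18,has)
final:
nodes: 4:pt, 6:pt, 7:pt, 9:pt, 10:pt, 12:pt, 14:F, 15:F, 16:pt, 17:pt, 18:pt, 19:F, 20:F, 21:F, 22:F
edges: (14,7,has); (14,9,has); (14,10,has); (15,4,has); (15,9,has); (15,12,has); (19,4,has); (19,16,has); (19,18,has); (20,10,has); (20,16,has); (20,17,has); (21,12,has); (21,17,has); (21,18,has); (22,16,has); (22,17,has); (22,18,has)


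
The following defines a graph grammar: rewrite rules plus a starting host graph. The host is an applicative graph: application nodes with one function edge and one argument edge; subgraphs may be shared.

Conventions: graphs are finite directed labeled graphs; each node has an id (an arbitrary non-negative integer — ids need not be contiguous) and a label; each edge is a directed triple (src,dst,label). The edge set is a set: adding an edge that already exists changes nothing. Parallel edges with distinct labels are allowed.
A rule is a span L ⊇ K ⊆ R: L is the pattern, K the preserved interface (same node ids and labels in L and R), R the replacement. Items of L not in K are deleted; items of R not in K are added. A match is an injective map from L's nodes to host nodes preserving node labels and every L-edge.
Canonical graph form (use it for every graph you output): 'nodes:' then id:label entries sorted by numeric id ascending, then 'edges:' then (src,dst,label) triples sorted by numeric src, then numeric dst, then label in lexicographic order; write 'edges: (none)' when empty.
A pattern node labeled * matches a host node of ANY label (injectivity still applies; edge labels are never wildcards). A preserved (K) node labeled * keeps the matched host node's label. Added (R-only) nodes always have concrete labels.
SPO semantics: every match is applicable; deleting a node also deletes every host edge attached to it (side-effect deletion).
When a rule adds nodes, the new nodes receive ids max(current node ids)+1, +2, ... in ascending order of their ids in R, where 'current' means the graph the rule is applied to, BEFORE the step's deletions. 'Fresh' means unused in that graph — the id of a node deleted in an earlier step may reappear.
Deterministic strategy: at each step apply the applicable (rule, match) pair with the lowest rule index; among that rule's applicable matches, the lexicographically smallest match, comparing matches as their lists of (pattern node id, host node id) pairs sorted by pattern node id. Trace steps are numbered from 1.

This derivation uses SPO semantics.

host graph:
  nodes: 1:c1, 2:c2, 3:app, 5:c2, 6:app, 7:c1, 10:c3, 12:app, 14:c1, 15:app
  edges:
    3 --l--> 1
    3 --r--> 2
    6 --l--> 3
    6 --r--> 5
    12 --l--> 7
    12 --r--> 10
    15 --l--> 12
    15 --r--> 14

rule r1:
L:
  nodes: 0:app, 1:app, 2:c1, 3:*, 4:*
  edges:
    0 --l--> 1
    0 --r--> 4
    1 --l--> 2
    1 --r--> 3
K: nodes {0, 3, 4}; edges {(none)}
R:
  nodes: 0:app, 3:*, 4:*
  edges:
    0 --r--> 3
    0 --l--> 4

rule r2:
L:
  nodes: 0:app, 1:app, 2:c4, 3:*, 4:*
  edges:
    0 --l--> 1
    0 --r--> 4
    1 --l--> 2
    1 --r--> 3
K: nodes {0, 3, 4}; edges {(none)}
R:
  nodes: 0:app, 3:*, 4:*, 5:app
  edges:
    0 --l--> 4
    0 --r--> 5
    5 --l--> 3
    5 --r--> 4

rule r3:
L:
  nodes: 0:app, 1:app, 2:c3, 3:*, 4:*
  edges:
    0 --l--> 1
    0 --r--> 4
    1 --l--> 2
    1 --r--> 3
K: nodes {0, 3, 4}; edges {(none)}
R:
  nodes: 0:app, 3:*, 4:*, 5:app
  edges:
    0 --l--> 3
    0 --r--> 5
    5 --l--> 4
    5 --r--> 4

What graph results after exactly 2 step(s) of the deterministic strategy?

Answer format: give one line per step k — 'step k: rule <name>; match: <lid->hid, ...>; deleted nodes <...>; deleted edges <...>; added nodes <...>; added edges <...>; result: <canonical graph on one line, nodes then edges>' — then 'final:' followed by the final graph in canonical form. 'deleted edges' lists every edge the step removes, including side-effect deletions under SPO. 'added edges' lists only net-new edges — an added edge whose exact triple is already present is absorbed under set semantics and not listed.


step 1: rule r1; match: 0->6, 1->3, 2->1, 3->2, 4->5; deleted nodes 1, 3; deleted edges (3,1,l); (3,2,r); (6,3,l); (6,5,r); added nodes (none); added edges (6,2,r); (6,5,l); result: nodes: 2:c2, 5:c2, 6:app, 7:c1, 10:c3, 12:app, 14:c1, 15:app edges: (6,2,r); (6,5,l); (12,7,l); (12,10,r); (15,12,l); (15,14,r)
step 2: rule r1; match: 0->15, 1->12, 2->7, 3->10, 4->14; deleted nodes 7, 12; deleted edges (12,7,l); (12,10,r); (15,12,l); (15,14,r); added nodes (none); added edges (15,10,r); (15,14,l); result: nodes: 2:c2, 5:c2, 6:app, 10:c3, 14:c1, 15:app edges: (6,2,r); (6,5,l); (15,10,r); (15,14,l)
final:
nodes: 2:c2, 5:c2, 6:app, 10:c3, 14:c1, 15:app
edges: (6,2,r); (6,5,l); (15,10,r); (15,14,l)
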